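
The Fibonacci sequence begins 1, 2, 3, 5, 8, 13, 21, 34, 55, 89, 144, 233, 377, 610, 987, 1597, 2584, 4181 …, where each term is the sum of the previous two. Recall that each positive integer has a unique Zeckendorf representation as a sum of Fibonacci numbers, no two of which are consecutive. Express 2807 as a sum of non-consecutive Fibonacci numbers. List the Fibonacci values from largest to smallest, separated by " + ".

subtract 2584 from 2807: 223 remains
subtract 144 from 223: 79 remains
subtract 55 from 79: 24 remains
subtract 21 from 24: 3 remains
subtract 3 from 3: 0 remains
So 2807 = 2584 + 144 + 55 + 21 + 3, with no two terms consecutive in the sequence.

2584 + 144 + 55 + 21 + 3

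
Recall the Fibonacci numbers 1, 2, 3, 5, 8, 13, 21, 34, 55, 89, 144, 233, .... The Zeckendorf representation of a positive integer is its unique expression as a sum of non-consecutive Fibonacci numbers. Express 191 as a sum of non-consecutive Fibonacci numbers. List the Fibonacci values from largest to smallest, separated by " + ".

144 + 34 + 13

Greedy algorithm:
largest Fibonacci ≤ 191 is 144; 191 − 144 = 47
largest Fibonacci ≤ 47 is 34; 47 − 34 = 13
largest Fibonacci ≤ 13 is 13; 13 − 13 = 0
So 191 = 144 + 34 + 13, with no two terms consecutive in the sequence.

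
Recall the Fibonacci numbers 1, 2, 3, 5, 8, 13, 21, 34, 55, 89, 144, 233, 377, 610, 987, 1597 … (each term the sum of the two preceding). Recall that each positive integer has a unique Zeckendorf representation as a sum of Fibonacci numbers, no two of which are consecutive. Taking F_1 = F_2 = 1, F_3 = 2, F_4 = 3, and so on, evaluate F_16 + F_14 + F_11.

F_16 + F_14 + F_11 = 987 + 377 + 89 = 1453.

1453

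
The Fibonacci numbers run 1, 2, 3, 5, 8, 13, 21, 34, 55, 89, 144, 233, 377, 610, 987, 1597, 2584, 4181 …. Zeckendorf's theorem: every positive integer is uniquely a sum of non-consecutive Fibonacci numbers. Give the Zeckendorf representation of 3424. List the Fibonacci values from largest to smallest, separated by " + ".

2584 + 610 + 144 + 55 + 21 + 8 + 2

Greedily peel off the largest Fibonacci term at each step:
subtract 2584 from 3424: 840 remains
subtract 610 from 840: 230 remains
subtract 144 from 230: 86 remains
subtract 55 from 86: 31 remains
subtract 21 from 31: 10 remains
subtract 8 from 10: 2 remains
subtract 2 from 2: 0 remains
So 3424 = 2584 + 610 + 144 + 55 + 21 + 8 + 2, with no two terms consecutive in the sequence.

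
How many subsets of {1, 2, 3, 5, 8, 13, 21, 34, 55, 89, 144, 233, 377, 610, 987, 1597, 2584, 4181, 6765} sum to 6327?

Starting from the Zeckendorf form and repeatedly splitting a term F_k into F_{k−1} + F_{k−2} (when neither is already used) reaches every representation.
6327 = 4181+1597+377+144+21+5+2 = 4181+1597+377+144+13+8+5+2 = 4181+1597+377+89+55+21+5+2 = 4181+987+610+377+144+21+5+2 = 4181+1597+377+89+55+13+8+5+2 = … (19 more), for 24 in all.

24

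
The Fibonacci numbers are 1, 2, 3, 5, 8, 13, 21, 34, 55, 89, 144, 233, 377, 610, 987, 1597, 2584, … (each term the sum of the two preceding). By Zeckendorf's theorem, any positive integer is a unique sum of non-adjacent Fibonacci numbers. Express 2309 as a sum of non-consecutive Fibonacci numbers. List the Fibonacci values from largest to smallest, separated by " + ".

1597 + 610 + 89 + 13

Greedily peel off the largest Fibonacci term at each step:
2309: greatest Fibonacci not exceeding it is 1597, leaving 712
712: greatest Fibonacci not exceeding it is 610, leaving 102
102: greatest Fibonacci not exceeding it is 89, leaving 13
13: greatest Fibonacci not exceeding it is 13, leaving 0
So 2309 = 1597 + 610 + 89 + 13, with no two terms consecutive in the sequence.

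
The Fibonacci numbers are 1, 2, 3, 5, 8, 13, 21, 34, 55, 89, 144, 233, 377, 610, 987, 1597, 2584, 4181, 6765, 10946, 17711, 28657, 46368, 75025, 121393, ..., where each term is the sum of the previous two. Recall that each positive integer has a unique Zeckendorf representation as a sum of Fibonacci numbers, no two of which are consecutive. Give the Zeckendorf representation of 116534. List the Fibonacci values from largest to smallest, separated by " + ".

Greedy algorithm:
largest Fibonacci ≤ 116534 is 75025; 116534 − 75025 = 41509
largest Fibonacci ≤ 41509 is 28657; 41509 − 28657 = 12852
largest Fibonacci ≤ 12852 is 10946; 12852 − 10946 = 1906
largest Fibonacci ≤ 1906 is 1597; 1906 − 1597 = 309
largest Fibonacci ≤ 309 is 233; 309 − 233 = 76
largest Fibonacci ≤ 76 is 55; 76 − 55 = 21
largest Fibonacci ≤ 21 is 21; 21 − 21 = 0
So 116534 = 75025 + 28657 + 10946 + 1597 + 233 + 55 + 21, with no two terms consecutive in the sequence.

75025 + 28657 + 10946 + 1597 + 233 + 55 + 21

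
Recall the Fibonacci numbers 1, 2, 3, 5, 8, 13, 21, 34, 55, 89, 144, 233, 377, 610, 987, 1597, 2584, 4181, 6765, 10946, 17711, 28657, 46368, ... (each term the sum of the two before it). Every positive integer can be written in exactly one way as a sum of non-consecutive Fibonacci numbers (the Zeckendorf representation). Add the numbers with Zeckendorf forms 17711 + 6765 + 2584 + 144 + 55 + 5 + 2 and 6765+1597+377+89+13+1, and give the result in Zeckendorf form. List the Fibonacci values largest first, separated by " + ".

28657 + 6765 + 610 + 55 + 21

The two numbers are 27266 and 8842, so their sum is 36108.
28657 ≤ 36108 < 46368, so take 28657; remainder 7451
6765 ≤ 7451 < 10946, so take 6765; remainder 686
610 ≤ 686 < 987, so take 610; remainder 76
55 ≤ 76 < 89, so take 55; remainder 21
21 ≤ 21 < 34, so take 21; remainder 0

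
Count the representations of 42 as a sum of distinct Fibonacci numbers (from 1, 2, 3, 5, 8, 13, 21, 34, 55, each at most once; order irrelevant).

6

42 = 34+8 = 34+5+3 = 21+13+8 = … (3 more), for 6 in all.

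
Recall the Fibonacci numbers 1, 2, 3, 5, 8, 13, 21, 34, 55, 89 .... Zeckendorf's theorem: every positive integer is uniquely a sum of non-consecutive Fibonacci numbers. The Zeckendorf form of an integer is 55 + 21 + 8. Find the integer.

84

55 + 21 + 8 = 84.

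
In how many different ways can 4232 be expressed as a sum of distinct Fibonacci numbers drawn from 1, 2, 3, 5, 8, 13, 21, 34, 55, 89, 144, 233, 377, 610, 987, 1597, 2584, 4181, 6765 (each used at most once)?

16

Starting from the Zeckendorf form and repeatedly splitting a term F_k into F_{k−1} + F_{k−2} (when neither is already used) reaches every representation.
4232 = 4181+34+13+3+1 = 4181+34+8+5+3+1 = 2584+1597+34+13+3+1 = … (13 more), for 16 in all.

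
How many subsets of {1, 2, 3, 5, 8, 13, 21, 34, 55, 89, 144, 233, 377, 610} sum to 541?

5

Starting from the Zeckendorf form and repeatedly splitting a term F_k into F_{k−1} + F_{k−2} (when neither is already used) reaches every representation.
541 = 377+144+13+5+2 = 377+89+55+13+5+2 = 377+89+34+21+13+5+2 = 233+144+89+55+13+5+2 = 233+144+89+34+21+13+5+2 — 5 representations.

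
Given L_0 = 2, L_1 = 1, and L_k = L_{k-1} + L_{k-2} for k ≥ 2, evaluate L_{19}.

Iterating the recurrence up to L_{13} = 521 and L_{12} = 322:
L_{14} = L_{13} + L_{12} = 521 + 322 = 843
L_{15} = L_{14} + L_{13} = 843 + 521 = 1364
L_{16} = L_{15} + L_{14} = 1364 + 843 = 2207
L_{17} = L_{16} + L_{15} = 2207 + 1364 = 3571
L_{18} = L_{17} + L_{16} = 3571 + 2207 = 5778
L_{19} = L_{18} + L_{17} = 5778 + 3571 = 9349

9349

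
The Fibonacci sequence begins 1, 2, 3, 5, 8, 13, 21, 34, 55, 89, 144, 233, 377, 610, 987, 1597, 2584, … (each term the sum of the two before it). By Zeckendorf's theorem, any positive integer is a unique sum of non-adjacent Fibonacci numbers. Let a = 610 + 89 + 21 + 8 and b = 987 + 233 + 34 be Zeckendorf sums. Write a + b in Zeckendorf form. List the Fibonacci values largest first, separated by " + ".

1597 + 377 + 8

The two numbers are 728 and 1254, so their sum is 1982.
Greedily peel off the largest Fibonacci term at each step:
1982: greatest Fibonacci not exceeding it is 1597, leaving 385
385: greatest Fibonacci not exceeding it is 377, leaving 8
8: greatest Fibonacci not exceeding it is 8, leaving 0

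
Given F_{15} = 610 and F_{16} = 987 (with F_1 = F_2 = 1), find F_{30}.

832040

By the doubling identity F_{2k} = F_k(2F_{k+1} − F_k): F_{30} = 610·(2·987 − 610) = 610·1364 = 832040.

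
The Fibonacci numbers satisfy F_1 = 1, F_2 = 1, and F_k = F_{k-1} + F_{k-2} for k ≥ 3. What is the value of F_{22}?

Iterating the recurrence up to F_{14} = 377 and F_{13} = 233:
F_{15} = F_{14} + F_{13} = 377 + 233 = 610
F_{16} = F_{15} + F_{14} = 610 + 377 = 987
F_{17} = F_{16} + F_{15} = 987 + 610 = 1597
F_{18} = F_{17} + F_{16} = 1597 + 987 = 2584
F_{19} = F_{18} + F_{17} = 2584 + 1597 = 4181
F_{20} = F_{19} + F_{18} = 4181 + 2584 = 6765
F_{21} = F_{20} + F_{19} = 6765 + 4181 = 10946
F_{22} = F_{21} + F_{20} = 10946 + 6765 = 17711

17711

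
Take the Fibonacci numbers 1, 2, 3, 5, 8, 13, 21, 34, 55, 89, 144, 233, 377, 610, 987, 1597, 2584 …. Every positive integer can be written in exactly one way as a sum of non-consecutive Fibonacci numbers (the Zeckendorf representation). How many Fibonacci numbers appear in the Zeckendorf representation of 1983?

4

Greedy algorithm:
largest Fibonacci ≤ 1983 is 1597; 1983 − 1597 = 386
largest Fibonacci ≤ 386 is 377; 386 − 377 = 9
largest Fibonacci ≤ 9 is 8; 9 − 8 = 1
largest Fibonacci ≤ 1 is 1; 1 − 1 = 0
1983 = 1597 + 377 + 8 + 1, which has 4 terms.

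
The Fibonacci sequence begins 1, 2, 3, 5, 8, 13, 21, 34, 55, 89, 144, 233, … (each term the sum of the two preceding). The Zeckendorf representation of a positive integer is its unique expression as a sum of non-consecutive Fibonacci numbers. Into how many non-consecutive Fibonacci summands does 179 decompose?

3

Greedy algorithm:
179: greatest Fibonacci not exceeding it is 144, leaving 35
35: greatest Fibonacci not exceeding it is 34, leaving 1
1: greatest Fibonacci not exceeding it is 1, leaving 0
179 = 144 + 34 + 1, which has 3 terms.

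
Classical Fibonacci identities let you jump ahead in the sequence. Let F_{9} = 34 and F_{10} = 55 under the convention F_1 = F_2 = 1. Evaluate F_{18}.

By the doubling identity F_{2k} = F_k(2F_{k+1} − F_k): F_{18} = 34·(2·55 − 34) = 34·76 = 2584.

2584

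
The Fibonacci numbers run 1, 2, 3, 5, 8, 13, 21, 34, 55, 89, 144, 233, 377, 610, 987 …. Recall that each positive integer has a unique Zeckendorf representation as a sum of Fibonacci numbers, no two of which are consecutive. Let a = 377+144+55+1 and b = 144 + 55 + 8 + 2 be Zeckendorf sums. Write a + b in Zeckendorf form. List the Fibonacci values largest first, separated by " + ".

610 + 144 + 21 + 8 + 3

The two numbers are 577 and 209, so their sum is 786.
786 − 610 = 176
176 − 144 = 32
32 − 21 = 11
11 − 8 = 3
3 − 3 = 0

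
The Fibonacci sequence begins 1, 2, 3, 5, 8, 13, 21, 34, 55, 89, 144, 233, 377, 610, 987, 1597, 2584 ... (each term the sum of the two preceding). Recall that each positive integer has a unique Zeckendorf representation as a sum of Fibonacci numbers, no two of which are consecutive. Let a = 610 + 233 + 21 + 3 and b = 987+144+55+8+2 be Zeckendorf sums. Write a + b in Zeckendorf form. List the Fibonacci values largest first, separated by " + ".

The two numbers are 867 and 1196, so their sum is 2063.
Greedily peel off the largest Fibonacci term at each step:
subtract 1597 from 2063: 466 remains
subtract 377 from 466: 89 remains
subtract 89 from 89: 0 remains

1597 + 377 + 89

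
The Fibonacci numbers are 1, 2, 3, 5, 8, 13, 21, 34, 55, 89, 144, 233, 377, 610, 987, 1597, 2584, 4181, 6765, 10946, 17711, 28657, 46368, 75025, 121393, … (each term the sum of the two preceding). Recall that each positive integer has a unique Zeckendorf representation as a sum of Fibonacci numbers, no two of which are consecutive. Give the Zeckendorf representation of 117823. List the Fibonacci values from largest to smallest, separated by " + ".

Greedy algorithm:
take 75025 (≤ 117823); 117823 − 75025 = 42798
take 28657 (≤ 42798); 42798 − 28657 = 14141
take 10946 (≤ 14141); 14141 − 10946 = 3195
take 2584 (≤ 3195); 3195 − 2584 = 611
take 610 (≤ 611); 611 − 610 = 1
take 1 (≤ 1); 1 − 1 = 0
So 117823 = 75025 + 28657 + 10946 + 2584 + 610 + 1, with no two terms consecutive in the sequence.

75025 + 28657 + 10946 + 2584 + 610 + 1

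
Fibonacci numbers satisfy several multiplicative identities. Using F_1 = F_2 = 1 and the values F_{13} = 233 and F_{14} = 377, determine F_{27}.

196418

By F_{2k+1} = F_k² + F_{k+1}²: F_{27} = 233² + 377² = 54289 + 142129 = 196418.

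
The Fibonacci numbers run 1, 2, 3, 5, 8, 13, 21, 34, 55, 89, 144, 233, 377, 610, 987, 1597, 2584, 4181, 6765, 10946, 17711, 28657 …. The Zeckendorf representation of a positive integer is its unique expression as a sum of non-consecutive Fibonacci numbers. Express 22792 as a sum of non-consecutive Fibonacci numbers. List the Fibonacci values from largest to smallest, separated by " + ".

17711 + 4181 + 610 + 233 + 55 + 2

Repeatedly subtract the largest Fibonacci number that fits:
subtract 17711 from 22792: 5081 remains
subtract 4181 from 5081: 900 remains
subtract 610 from 900: 290 remains
subtract 233 from 290: 57 remains
subtract 55 from 57: 2 remains
subtract 2 from 2: 0 remains
So 22792 = 17711 + 4181 + 610 + 233 + 55 + 2, with no two terms consecutive in the sequence.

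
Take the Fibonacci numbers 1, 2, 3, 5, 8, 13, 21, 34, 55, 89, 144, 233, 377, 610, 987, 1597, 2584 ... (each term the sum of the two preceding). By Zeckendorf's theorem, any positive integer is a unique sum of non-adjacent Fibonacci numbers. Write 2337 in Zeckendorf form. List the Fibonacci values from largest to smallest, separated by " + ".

2337: greatest Fibonacci not exceeding it is 1597, leaving 740
740: greatest Fibonacci not exceeding it is 610, leaving 130
130: greatest Fibonacci not exceeding it is 89, leaving 41
41: greatest Fibonacci not exceeding it is 34, leaving 7
7: greatest Fibonacci not exceeding it is 5, leaving 2
2: greatest Fibonacci not exceeding it is 2, leaving 0
So 2337 = 1597 + 610 + 89 + 34 + 5 + 2, with no two terms consecutive in the sequence.

1597 + 610 + 89 + 34 + 5 + 2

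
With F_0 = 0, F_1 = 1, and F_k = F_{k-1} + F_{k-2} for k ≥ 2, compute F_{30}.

832040

Iterating the recurrence up to F_{23} = 28657 and F_{22} = 17711:
F_{24} = F_{23} + F_{22} = 28657 + 17711 = 46368
F_{25} = F_{24} + F_{23} = 46368 + 28657 = 75025
F_{26} = F_{25} + F_{24} = 75025 + 46368 = 121393
F_{27} = F_{26} + F_{25} = 121393 + 75025 = 196418
F_{28} = F_{27} + F_{26} = 196418 + 121393 = 317811
F_{29} = F_{28} + F_{27} = 317811 + 196418 = 514229
F_{30} = F_{29} + F_{28} = 514229 + 317811 = 832040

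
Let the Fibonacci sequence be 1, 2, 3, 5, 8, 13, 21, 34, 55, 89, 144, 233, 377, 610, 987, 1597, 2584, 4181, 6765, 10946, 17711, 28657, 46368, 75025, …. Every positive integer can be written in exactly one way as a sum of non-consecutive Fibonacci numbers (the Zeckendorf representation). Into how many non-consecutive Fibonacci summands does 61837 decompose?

8

Repeatedly subtract the largest Fibonacci number that fits:
subtract 46368 from 61837: 15469 remains
subtract 10946 from 15469: 4523 remains
subtract 4181 from 4523: 342 remains
subtract 233 from 342: 109 remains
subtract 89 from 109: 20 remains
subtract 13 from 20: 7 remains
subtract 5 from 7: 2 remains
subtract 2 from 2: 0 remains
61837 = 46368 + 10946 + 4181 + 233 + 89 + 13 + 5 + 2, which has 8 terms.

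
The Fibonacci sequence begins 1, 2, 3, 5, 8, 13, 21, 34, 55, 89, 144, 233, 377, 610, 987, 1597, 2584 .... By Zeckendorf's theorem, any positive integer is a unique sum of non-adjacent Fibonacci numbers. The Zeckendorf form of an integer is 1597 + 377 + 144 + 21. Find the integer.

2139

1597 + 377 + 144 + 21 = 2139.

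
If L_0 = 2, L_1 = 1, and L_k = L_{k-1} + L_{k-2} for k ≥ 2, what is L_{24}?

Iterating the recurrence up to L_{20} = 15127 and L_{19} = 9349:
L_{21} = L_{20} + L_{19} = 15127 + 9349 = 24476
L_{22} = L_{21} + L_{20} = 24476 + 15127 = 39603
L_{23} = L_{22} + L_{21} = 39603 + 24476 = 64079
L_{24} = L_{23} + L_{22} = 64079 + 39603 = 103682

103682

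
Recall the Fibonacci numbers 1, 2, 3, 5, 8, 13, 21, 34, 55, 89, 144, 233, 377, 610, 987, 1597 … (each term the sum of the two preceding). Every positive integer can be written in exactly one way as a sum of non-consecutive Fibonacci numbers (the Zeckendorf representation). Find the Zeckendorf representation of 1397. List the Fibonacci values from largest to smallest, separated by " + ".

987 + 377 + 21 + 8 + 3 + 1

Greedily peel off the largest Fibonacci term at each step:
take 987 (≤ 1397); 1397 − 987 = 410
take 377 (≤ 410); 410 − 377 = 33
take 21 (≤ 33); 33 − 21 = 12
take 8 (≤ 12); 12 − 8 = 4
take 3 (≤ 4); 4 − 3 = 1
take 1 (≤ 1); 1 − 1 = 0
So 1397 = 987 + 377 + 21 + 8 + 3 + 1, with no two terms consecutive in the sequence.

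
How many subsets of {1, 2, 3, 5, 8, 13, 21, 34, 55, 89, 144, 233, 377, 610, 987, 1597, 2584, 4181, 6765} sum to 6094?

24

Each representation comes from the Zeckendorf form by replacing some F_k with F_{k−1} + F_{k−2} where possible.
6094 = 4181+1597+233+55+21+5+2 = 4181+1597+233+55+13+8+5+2 = 4181+1597+144+89+55+21+5+2 = 4181+987+610+233+55+21+5+2 = 4181+1597+233+34+21+13+8+5+2 = … (19 more), for 24 in all.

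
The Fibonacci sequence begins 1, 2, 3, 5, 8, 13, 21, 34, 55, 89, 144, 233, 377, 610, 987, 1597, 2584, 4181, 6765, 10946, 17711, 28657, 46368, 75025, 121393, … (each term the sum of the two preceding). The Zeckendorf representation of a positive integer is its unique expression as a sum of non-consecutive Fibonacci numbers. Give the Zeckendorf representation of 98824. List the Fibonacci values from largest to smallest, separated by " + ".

Greedily peel off the largest Fibonacci term at each step:
largest Fibonacci ≤ 98824 is 75025; 98824 − 75025 = 23799
largest Fibonacci ≤ 23799 is 17711; 23799 − 17711 = 6088
largest Fibonacci ≤ 6088 is 4181; 6088 − 4181 = 1907
largest Fibonacci ≤ 1907 is 1597; 1907 − 1597 = 310
largest Fibonacci ≤ 310 is 233; 310 − 233 = 77
largest Fibonacci ≤ 77 is 55; 77 − 55 = 22
largest Fibonacci ≤ 22 is 21; 22 − 21 = 1
largest Fibonacci ≤ 1 is 1; 1 − 1 = 0
So 98824 = 75025 + 17711 + 4181 + 1597 + 233 + 55 + 21 + 1, with no two terms consecutive in the sequence.

75025 + 17711 + 4181 + 1597 + 233 + 55 + 21 + 1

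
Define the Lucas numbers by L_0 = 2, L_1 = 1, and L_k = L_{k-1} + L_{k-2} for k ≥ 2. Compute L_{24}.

103682

Iterating the recurrence up to L_{16} = 2207 and L_{15} = 1364:
L_{17} = L_{16} + L_{15} = 2207 + 1364 = 3571
L_{18} = L_{17} + L_{16} = 3571 + 2207 = 5778
L_{19} = L_{18} + L_{17} = 5778 + 3571 = 9349
L_{20} = L_{19} + L_{18} = 9349 + 5778 = 15127
L_{21} = L_{20} + L_{19} = 15127 + 9349 = 24476
L_{22} = L_{21} + L_{20} = 24476 + 15127 = 39603
L_{23} = L_{22} + L_{21} = 39603 + 24476 = 64079
L_{24} = L_{23} + L_{22} = 64079 + 39603 = 103682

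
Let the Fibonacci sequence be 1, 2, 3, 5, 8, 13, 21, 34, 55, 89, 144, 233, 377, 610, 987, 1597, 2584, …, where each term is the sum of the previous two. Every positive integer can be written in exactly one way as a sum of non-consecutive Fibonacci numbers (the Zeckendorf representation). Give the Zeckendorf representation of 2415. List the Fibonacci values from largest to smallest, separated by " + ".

Repeatedly subtract the largest Fibonacci number that fits:
1597 ≤ 2415 < 2584, so take 1597; remainder 818
610 ≤ 818 < 987, so take 610; remainder 208
144 ≤ 208 < 233, so take 144; remainder 64
55 ≤ 64 < 89, so take 55; remainder 9
8 ≤ 9 < 13, so take 8; remainder 1
1 ≤ 1 < 2, so take 1; remainder 0
So 2415 = 1597 + 610 + 144 + 55 + 8 + 1, with no two terms consecutive in the sequence.

1597 + 610 + 144 + 55 + 8 + 1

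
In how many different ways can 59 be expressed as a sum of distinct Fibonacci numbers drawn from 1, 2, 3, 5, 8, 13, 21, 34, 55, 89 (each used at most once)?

Starting from the Zeckendorf form and repeatedly splitting a term F_k into F_{k−1} + F_{k−2} (when neither is already used) reaches every representation.
59 = 55+3+1 = 34+21+3+1 = 34+13+8+3+1 — 3 representations.

3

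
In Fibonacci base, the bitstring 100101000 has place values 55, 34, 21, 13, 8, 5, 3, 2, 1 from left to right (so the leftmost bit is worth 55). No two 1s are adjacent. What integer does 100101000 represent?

73

Summing the place values of the 1 bits: 55 + 13 + 5 = 73.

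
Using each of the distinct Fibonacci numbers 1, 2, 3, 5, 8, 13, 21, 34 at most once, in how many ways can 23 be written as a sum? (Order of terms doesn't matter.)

Starting from the Zeckendorf form and repeatedly splitting a term F_k into F_{k−1} + F_{k−2} (when neither is already used) reaches every representation.
23 = 21+2 = 13+8+2 = 13+5+3+2 — 3 representations.

3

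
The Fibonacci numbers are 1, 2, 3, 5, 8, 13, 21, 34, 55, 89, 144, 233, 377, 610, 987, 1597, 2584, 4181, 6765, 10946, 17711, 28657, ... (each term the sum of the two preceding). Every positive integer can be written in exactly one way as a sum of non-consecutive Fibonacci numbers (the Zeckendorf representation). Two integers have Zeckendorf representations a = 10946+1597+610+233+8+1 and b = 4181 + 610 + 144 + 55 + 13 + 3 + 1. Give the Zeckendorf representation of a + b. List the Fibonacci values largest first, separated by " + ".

The two numbers are 13395 and 5007, so their sum is 18402.
Greedy algorithm:
largest Fibonacci ≤ 18402 is 17711; 18402 − 17711 = 691
largest Fibonacci ≤ 691 is 610; 691 − 610 = 81
largest Fibonacci ≤ 81 is 55; 81 − 55 = 26
largest Fibonacci ≤ 26 is 21; 26 − 21 = 5
largest Fibonacci ≤ 5 is 5; 5 − 5 = 0

17711 + 610 + 55 + 21 + 5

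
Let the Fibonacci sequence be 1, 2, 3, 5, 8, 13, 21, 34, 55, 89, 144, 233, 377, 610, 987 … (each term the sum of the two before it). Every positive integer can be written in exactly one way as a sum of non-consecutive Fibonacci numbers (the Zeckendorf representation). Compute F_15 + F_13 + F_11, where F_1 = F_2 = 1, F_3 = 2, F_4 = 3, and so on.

932

F_15 + F_13 + F_11 = 610 + 233 + 89 = 932.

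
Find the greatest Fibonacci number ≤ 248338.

196418 ≤ 248338 < 317811, so the largest Fibonacci number not exceeding 248338 is 196418.

196418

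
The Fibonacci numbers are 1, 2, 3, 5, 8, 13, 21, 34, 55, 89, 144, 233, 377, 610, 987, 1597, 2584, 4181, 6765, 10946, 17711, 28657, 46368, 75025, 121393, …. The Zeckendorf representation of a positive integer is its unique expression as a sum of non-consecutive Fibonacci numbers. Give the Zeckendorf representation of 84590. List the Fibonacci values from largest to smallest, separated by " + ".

75025 + 6765 + 2584 + 144 + 55 + 13 + 3 + 1

subtract 75025 from 84590: 9565 remains
subtract 6765 from 9565: 2800 remains
subtract 2584 from 2800: 216 remains
subtract 144 from 216: 72 remains
subtract 55 from 72: 17 remains
subtract 13 from 17: 4 remains
subtract 3 from 4: 1 remains
subtract 1 from 1: 0 remains
So 84590 = 75025 + 6765 + 2584 + 144 + 55 + 13 + 3 + 1, with no two terms consecutive in the sequence.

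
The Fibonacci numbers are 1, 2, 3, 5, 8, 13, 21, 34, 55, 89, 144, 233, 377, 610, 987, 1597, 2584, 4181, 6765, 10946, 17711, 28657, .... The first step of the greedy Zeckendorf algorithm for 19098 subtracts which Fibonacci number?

17711

17711 ≤ 19098 < 28657, so the largest Fibonacci number not exceeding 19098 is 17711.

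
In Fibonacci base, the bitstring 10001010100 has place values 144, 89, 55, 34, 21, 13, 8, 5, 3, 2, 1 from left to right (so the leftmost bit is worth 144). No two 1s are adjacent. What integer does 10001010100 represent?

176

Summing the place values of the 1 bits: 144 + 21 + 8 + 3 = 176.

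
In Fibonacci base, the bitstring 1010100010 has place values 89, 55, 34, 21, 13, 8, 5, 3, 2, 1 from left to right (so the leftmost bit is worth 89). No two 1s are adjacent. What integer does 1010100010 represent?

Summing the place values of the 1 bits: 89 + 34 + 13 + 2 = 138.

138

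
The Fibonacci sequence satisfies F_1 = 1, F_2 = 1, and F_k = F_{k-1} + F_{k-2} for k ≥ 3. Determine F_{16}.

Iterating the recurrence up to F_{11} = 89 and F_{10} = 55:
F_{12} = F_{11} + F_{10} = 89 + 55 = 144
F_{13} = F_{12} + F_{11} = 144 + 89 = 233
F_{14} = F_{13} + F_{12} = 233 + 144 = 377
F_{15} = F_{14} + F_{13} = 377 + 233 = 610
F_{16} = F_{15} + F_{14} = 610 + 377 = 987

987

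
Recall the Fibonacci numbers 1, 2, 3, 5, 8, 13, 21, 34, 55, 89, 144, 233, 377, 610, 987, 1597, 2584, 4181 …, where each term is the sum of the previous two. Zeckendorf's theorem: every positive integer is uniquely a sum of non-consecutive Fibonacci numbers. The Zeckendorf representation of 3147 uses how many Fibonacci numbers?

5

Greedily peel off the largest Fibonacci term at each step:
largest Fibonacci ≤ 3147 is 2584; 3147 − 2584 = 563
largest Fibonacci ≤ 563 is 377; 563 − 377 = 186
largest Fibonacci ≤ 186 is 144; 186 − 144 = 42
largest Fibonacci ≤ 42 is 34; 42 − 34 = 8
largest Fibonacci ≤ 8 is 8; 8 − 8 = 0
3147 = 2584 + 377 + 144 + 34 + 8, which has 5 terms.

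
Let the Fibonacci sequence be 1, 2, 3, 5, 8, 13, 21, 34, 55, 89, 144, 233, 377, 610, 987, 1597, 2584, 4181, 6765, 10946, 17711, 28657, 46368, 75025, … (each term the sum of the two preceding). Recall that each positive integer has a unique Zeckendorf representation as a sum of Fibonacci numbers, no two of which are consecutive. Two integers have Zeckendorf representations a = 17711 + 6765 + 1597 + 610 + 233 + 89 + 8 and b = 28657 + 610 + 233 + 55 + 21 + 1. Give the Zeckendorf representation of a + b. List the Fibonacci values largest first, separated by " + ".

The two numbers are 27013 and 29577, so their sum is 56590.
46368 ≤ 56590 < 75025, so take 46368; remainder 10222
6765 ≤ 10222 < 10946, so take 6765; remainder 3457
2584 ≤ 3457 < 4181, so take 2584; remainder 873
610 ≤ 873 < 987, so take 610; remainder 263
233 ≤ 263 < 377, so take 233; remainder 30
21 ≤ 30 < 34, so take 21; remainder 9
8 ≤ 9 < 13, so take 8; remainder 1
1 ≤ 1 < 2, so take 1; remainder 0

46368 + 6765 + 2584 + 610 + 233 + 21 + 8 + 1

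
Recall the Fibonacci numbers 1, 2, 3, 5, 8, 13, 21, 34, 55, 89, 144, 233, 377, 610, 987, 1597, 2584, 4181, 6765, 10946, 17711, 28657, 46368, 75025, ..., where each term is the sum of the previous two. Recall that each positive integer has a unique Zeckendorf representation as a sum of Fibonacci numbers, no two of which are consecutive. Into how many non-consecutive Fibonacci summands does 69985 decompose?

7

Repeatedly subtract the largest Fibonacci number that fits:
largest Fibonacci ≤ 69985 is 46368; 69985 − 46368 = 23617
largest Fibonacci ≤ 23617 is 17711; 23617 − 17711 = 5906
largest Fibonacci ≤ 5906 is 4181; 5906 − 4181 = 1725
largest Fibonacci ≤ 1725 is 1597; 1725 − 1597 = 128
largest Fibonacci ≤ 128 is 89; 128 − 89 = 39
largest Fibonacci ≤ 39 is 34; 39 − 34 = 5
largest Fibonacci ≤ 5 is 5; 5 − 5 = 0
69985 = 46368 + 17711 + 4181 + 1597 + 89 + 34 + 5, which has 7 terms.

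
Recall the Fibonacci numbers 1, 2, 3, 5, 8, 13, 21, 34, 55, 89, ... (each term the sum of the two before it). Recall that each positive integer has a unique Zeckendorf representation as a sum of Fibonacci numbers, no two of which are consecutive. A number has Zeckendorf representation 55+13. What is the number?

55+13 = 68.

68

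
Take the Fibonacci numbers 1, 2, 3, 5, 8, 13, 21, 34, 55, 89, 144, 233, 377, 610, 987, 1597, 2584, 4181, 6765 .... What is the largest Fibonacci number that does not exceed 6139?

4181 ≤ 6139 < 6765, so the largest Fibonacci number not exceeding 6139 is 4181.

4181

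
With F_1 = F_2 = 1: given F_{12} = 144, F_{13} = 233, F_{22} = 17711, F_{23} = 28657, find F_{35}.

9227465

By the addition formula F_{m+n} = F_m F_{n+1} + F_{m−1} F_n with m=13, n=22: F_{35} = 233·28657 + 144·17711 = 6677081 + 2550384 = 9227465.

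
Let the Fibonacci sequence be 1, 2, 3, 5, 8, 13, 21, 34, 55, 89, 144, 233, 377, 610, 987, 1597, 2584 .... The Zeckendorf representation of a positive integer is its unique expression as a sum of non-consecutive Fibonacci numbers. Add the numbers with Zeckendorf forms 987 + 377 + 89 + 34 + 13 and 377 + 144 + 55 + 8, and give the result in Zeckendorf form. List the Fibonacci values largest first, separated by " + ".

1597 + 377 + 89 + 21

The two numbers are 1500 and 584, so their sum is 2084.
Repeatedly subtract the largest Fibonacci number that fits:
1597 ≤ 2084 < 2584, so take 1597; remainder 487
377 ≤ 487 < 610, so take 377; remainder 110
89 ≤ 110 < 144, so take 89; remainder 21
21 ≤ 21 < 34, so take 21; remainder 0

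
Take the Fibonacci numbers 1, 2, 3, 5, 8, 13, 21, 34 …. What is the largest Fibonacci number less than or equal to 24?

21

21 ≤ 24 < 34, so the largest Fibonacci number not exceeding 24 is 21.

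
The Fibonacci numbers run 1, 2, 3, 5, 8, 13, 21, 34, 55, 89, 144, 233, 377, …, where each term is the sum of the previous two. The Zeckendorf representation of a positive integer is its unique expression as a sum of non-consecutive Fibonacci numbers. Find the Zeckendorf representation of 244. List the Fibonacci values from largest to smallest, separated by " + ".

233 + 8 + 3

Greedy algorithm:
take 233 (≤ 244); 244 − 233 = 11
take 8 (≤ 11); 11 − 8 = 3
take 3 (≤ 3); 3 − 3 = 0
So 244 = 233 + 8 + 3, with no two terms consecutive in the sequence.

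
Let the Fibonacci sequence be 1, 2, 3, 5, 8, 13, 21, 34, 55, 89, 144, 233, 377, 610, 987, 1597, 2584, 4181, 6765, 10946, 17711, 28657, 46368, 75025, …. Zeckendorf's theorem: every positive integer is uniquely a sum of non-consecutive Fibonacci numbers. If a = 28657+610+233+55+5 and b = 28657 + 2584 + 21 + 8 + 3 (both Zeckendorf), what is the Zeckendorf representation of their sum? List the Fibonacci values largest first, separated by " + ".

46368 + 10946 + 2584 + 610 + 233 + 89 + 3

The two numbers are 29560 and 31273, so their sum is 60833.
60833 − 46368 = 14465
14465 − 10946 = 3519
3519 − 2584 = 935
935 − 610 = 325
325 − 233 = 92
92 − 89 = 3
3 − 3 = 0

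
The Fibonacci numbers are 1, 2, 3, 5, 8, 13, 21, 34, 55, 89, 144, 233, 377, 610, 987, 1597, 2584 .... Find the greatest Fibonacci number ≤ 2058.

1597

1597 ≤ 2058 < 2584, so the largest Fibonacci number not exceeding 2058 is 1597.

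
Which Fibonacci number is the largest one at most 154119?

121393 ≤ 154119 < 196418, so the largest Fibonacci number not exceeding 154119 is 121393.

121393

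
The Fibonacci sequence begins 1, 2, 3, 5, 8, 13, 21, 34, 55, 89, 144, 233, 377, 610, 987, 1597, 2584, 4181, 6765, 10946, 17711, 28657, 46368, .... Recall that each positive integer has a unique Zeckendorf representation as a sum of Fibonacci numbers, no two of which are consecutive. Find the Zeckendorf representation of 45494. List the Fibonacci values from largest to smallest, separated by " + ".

subtract 28657 from 45494: 16837 remains
subtract 10946 from 16837: 5891 remains
subtract 4181 from 5891: 1710 remains
subtract 1597 from 1710: 113 remains
subtract 89 from 113: 24 remains
subtract 21 from 24: 3 remains
subtract 3 from 3: 0 remains
So 45494 = 28657 + 10946 + 4181 + 1597 + 89 + 21 + 3, with no two terms consecutive in the sequence.

28657 + 10946 + 4181 + 1597 + 89 + 21 + 3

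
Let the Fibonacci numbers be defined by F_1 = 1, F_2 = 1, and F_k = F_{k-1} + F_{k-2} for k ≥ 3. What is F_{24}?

46368

Iterating the recurrence up to F_{17} = 1597 and F_{16} = 987:
F_{18} = F_{17} + F_{16} = 1597 + 987 = 2584
F_{19} = F_{18} + F_{17} = 2584 + 1597 = 4181
F_{20} = F_{19} + F_{18} = 4181 + 2584 = 6765
F_{21} = F_{20} + F_{19} = 6765 + 4181 = 10946
F_{22} = F_{21} + F_{20} = 10946 + 6765 = 17711
F_{23} = F_{22} + F_{21} = 17711 + 10946 = 28657
F_{24} = F_{23} + F_{22} = 28657 + 17711 = 46368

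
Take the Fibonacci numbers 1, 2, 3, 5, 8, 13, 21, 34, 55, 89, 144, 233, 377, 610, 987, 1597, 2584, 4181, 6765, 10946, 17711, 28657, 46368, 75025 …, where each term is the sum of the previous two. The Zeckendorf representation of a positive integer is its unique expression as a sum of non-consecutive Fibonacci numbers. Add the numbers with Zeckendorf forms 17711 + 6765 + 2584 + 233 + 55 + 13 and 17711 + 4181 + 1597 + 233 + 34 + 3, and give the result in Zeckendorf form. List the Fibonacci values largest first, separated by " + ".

The two numbers are 27361 and 23759, so their sum is 51120.
subtract 46368 from 51120: 4752 remains
subtract 4181 from 4752: 571 remains
subtract 377 from 571: 194 remains
subtract 144 from 194: 50 remains
subtract 34 from 50: 16 remains
subtract 13 from 16: 3 remains
subtract 3 from 3: 0 remains

46368 + 4181 + 377 + 144 + 34 + 13 + 3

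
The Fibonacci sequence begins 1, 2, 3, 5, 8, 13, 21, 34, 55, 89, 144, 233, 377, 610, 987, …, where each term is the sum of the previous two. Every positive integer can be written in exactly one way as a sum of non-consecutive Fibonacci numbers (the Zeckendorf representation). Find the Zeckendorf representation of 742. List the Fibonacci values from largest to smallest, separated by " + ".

610 + 89 + 34 + 8 + 1

610 ≤ 742 < 987, so take 610; remainder 132
89 ≤ 132 < 144, so take 89; remainder 43
34 ≤ 43 < 55, so take 34; remainder 9
8 ≤ 9 < 13, so take 8; remainder 1
1 ≤ 1 < 2, so take 1; remainder 0
So 742 = 610 + 89 + 34 + 8 + 1, with no two terms consecutive in the sequence.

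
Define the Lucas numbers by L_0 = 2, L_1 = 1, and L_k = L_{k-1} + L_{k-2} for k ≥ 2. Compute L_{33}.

7881196

Iterating the recurrence up to L_{25} = 167761 and L_{24} = 103682:
L_{26} = L_{25} + L_{24} = 167761 + 103682 = 271443
L_{27} = L_{26} + L_{25} = 271443 + 167761 = 439204
L_{28} = L_{27} + L_{26} = 439204 + 271443 = 710647
L_{29} = L_{28} + L_{27} = 710647 + 439204 = 1149851
L_{30} = L_{29} + L_{28} = 1149851 + 710647 = 1860498
L_{31} = L_{30} + L_{29} = 1860498 + 1149851 = 3010349
L_{32} = L_{31} + L_{30} = 3010349 + 1860498 = 4870847
L_{33} = L_{32} + L_{31} = 4870847 + 3010349 = 7881196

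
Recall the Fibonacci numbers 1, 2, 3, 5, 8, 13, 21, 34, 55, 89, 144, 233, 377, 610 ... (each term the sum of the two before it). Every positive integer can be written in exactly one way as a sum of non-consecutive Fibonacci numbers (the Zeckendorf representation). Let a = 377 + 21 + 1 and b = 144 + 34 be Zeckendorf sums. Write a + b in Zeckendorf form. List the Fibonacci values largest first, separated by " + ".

377 + 144 + 55 + 1

The two numbers are 399 and 178, so their sum is 577.
577 − 377 = 200
200 − 144 = 56
56 − 55 = 1
1 − 1 = 0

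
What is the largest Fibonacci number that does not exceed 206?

144 ≤ 206 < 233, so the largest Fibonacci number not exceeding 206 is 144.

144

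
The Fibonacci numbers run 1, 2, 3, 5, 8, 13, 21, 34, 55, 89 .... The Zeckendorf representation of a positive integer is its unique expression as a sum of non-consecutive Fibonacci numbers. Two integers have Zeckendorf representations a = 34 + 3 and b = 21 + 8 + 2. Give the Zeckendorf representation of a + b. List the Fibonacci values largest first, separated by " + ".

55 + 13

The two numbers are 37 and 31, so their sum is 68.
Greedy algorithm:
largest Fibonacci ≤ 68 is 55; 68 − 55 = 13
largest Fibonacci ≤ 13 is 13; 13 − 13 = 0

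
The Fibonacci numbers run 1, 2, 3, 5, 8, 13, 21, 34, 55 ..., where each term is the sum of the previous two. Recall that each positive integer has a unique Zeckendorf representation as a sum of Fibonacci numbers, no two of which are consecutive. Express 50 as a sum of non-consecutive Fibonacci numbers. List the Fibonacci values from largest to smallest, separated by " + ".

34 + 13 + 3

Greedy algorithm:
50 − 34 = 16
16 − 13 = 3
3 − 3 = 0
So 50 = 34 + 13 + 3, with no two terms consecutive in the sequence.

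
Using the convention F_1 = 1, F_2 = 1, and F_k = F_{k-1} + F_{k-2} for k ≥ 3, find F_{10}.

55

Iterating the recurrence up to F_{6} = 8 and F_{5} = 5:
F_{7} = F_{6} + F_{5} = 8 + 5 = 13
F_{8} = F_{7} + F_{6} = 13 + 8 = 21
F_{9} = F_{8} + F_{7} = 21 + 13 = 34
F_{10} = F_{9} + F_{8} = 34 + 21 = 55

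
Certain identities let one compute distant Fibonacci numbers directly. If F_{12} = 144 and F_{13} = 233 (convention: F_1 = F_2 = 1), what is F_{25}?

By F_{2k+1} = F_k² + F_{k+1}²: F_{25} = 144² + 233² = 20736 + 54289 = 75025.

75025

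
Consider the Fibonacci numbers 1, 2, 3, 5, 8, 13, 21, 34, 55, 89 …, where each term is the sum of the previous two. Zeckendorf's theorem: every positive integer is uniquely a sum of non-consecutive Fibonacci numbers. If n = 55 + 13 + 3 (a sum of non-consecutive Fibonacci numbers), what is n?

71

55 + 13 + 3 = 71.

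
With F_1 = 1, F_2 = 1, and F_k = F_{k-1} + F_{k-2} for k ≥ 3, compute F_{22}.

Iterating the recurrence up to F_{16} = 987 and F_{15} = 610:
F_{17} = F_{16} + F_{15} = 987 + 610 = 1597
F_{18} = F_{17} + F_{16} = 1597 + 987 = 2584
F_{19} = F_{18} + F_{17} = 2584 + 1597 = 4181
F_{20} = F_{19} + F_{18} = 4181 + 2584 = 6765
F_{21} = F_{20} + F_{19} = 6765 + 4181 = 10946
F_{22} = F_{21} + F_{20} = 10946 + 6765 = 17711

17711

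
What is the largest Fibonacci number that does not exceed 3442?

2584

2584 ≤ 3442 < 4181, so the largest Fibonacci number not exceeding 3442 is 2584.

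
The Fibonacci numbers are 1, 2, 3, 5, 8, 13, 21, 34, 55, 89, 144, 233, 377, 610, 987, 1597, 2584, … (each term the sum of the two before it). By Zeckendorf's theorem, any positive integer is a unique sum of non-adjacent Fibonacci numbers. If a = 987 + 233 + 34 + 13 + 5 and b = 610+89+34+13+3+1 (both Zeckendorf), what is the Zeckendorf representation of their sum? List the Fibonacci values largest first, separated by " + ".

The two numbers are 1272 and 750, so their sum is 2022.
2022 − 1597 = 425
425 − 377 = 48
48 − 34 = 14
14 − 13 = 1
1 − 1 = 0

1597 + 377 + 34 + 13 + 1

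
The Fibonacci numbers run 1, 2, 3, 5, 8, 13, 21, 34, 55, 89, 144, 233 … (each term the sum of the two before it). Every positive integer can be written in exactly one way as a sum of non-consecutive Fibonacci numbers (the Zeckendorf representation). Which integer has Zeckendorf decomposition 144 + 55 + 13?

144 + 55 + 13 = 212.

212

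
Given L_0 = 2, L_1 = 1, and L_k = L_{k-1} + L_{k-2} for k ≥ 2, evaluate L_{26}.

271443

Iterating the recurrence up to L_{19} = 9349 and L_{18} = 5778:
L_{20} = L_{19} + L_{18} = 9349 + 5778 = 15127
L_{21} = L_{20} + L_{19} = 15127 + 9349 = 24476
L_{22} = L_{21} + L_{20} = 24476 + 15127 = 39603
L_{23} = L_{22} + L_{21} = 39603 + 24476 = 64079
L_{24} = L_{23} + L_{22} = 64079 + 39603 = 103682
L_{25} = L_{24} + L_{23} = 103682 + 64079 = 167761
L_{26} = L_{25} + L_{24} = 167761 + 103682 = 271443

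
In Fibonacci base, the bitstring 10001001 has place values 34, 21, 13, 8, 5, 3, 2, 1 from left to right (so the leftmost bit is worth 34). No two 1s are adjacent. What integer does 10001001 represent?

40

Summing the place values of the 1 bits: 34 + 5 + 1 = 40.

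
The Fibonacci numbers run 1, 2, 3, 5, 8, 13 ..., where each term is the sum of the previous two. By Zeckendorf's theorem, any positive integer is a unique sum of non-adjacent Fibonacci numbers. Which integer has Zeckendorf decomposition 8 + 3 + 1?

12

8 + 3 + 1 = 12.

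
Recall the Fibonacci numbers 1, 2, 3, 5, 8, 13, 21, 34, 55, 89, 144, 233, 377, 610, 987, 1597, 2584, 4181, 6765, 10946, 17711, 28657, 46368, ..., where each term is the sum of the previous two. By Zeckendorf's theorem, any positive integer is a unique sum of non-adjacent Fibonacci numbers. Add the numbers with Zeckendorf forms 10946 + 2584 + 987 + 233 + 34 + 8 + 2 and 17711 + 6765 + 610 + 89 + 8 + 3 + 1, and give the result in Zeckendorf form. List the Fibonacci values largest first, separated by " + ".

28657 + 10946 + 377 + 1

The two numbers are 14794 and 25187, so their sum is 39981.
Repeatedly subtract the largest Fibonacci number that fits:
subtract 28657 from 39981: 11324 remains
subtract 10946 from 11324: 378 remains
subtract 377 from 378: 1 remains
subtract 1 from 1: 0 remains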